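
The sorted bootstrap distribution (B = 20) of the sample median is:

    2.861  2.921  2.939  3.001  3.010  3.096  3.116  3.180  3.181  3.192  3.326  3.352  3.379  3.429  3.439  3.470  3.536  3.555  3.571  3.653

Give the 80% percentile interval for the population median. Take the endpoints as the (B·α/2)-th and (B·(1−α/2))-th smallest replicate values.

α = 0.20; lower rank = 20 × 0.100 = 2; upper rank = 20 × 0.900 = 18.
The 2nd smallest replicate is 2.921; the 18th is 3.555.

(2.921, 3.555)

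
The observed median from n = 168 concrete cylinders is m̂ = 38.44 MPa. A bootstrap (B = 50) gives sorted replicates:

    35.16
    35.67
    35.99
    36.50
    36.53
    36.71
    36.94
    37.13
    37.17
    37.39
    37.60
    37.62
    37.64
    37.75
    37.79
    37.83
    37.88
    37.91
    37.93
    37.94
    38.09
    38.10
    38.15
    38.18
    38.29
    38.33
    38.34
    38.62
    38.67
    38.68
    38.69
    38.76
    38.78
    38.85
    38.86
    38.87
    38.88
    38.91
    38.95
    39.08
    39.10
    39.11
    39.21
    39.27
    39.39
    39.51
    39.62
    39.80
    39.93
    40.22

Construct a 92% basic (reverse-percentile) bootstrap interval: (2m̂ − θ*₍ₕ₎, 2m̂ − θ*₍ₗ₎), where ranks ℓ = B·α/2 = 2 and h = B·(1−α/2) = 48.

Percentile endpoints at ranks 2 and 48: θ*₍2₎ = 35.67, θ*₍48₎ = 39.80.
Basic interval reflects these around m̂:
  lower = 2 × 38.44 − 39.80 = 37.08
  upper = 2 × 38.44 − 35.67 = 41.21

(37.08, 41.21)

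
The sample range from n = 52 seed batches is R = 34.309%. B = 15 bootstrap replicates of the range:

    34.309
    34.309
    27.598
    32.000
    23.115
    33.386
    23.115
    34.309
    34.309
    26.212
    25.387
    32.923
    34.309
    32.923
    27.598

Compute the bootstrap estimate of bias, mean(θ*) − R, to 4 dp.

mean(θ*) = (34.309 + 34.309 + 27.598 + 32.000 + 23.115 + 33.386 + 23.115 + 34.309 + 34.309 + 26.212 + 25.387 + 32.923 + 34.309 + 32.923 + 27.598) / 15 = 30.38680
bias = 30.38680 − 34.309

bias = −3.9222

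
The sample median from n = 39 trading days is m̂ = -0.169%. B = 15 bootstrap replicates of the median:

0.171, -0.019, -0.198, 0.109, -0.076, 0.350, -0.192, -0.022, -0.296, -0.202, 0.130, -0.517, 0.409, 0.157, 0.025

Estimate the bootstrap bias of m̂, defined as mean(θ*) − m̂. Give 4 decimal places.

bias = +0.1576

mean(θ*) = (0.171 + (-0.019) + (-0.198) + 0.109 + (-0.076) + 0.350 + (-0.192) + (-0.022) + (-0.296) + (-0.202) + 0.130 + (-0.517) + 0.409 + 0.157 + 0.025) / 15 = -0.01140
bias = -0.01140 − -0.169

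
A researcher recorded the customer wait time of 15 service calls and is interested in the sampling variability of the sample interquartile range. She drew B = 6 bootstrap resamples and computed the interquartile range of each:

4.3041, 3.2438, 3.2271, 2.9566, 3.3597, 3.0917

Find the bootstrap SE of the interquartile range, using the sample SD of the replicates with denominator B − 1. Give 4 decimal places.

Bootstrap SE is the standard deviation of the 6 replicate interquartile ranges.
Mean of replicates: (4.3041 + 3.2438 + 3.2271 + 2.9566 + 3.3597 + 3.0917) / 6 = 20.18300 / 6 = 3.36383
Sum of squared deviations: (+0.94027)² + (−0.12003)² + (−0.13673)² + (−0.40723)² + (−0.00413)² + (−0.27213)² = 1.15712
Variance = 1.15712 / 5 = 0.23142
SE* = √0.23142

SE* = 0.4811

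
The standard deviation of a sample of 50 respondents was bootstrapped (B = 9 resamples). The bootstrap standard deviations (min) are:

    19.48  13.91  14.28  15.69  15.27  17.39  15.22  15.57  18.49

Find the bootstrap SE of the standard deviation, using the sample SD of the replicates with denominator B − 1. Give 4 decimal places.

Bootstrap SE is the standard deviation of the 9 replicate standard deviations.
Mean of replicates: (19.48 + 13.91 + 14.28 + 15.69 + 15.27 + 17.39 + 15.22 + 15.57 + 18.49) / 9 = 145.30000 / 9 = 16.14444
Sum of squared deviations: (+3.33556)² + (−2.23444)² + (−1.86444)² + (−0.45444)² + (−0.87444)² + (+1.24556)² + (−0.92444)² + (−0.57444)² + (+2.34556)² = 28.80362
Variance = 28.80362 / 8 = 3.60045
SE* = √3.60045

SE* = 1.8975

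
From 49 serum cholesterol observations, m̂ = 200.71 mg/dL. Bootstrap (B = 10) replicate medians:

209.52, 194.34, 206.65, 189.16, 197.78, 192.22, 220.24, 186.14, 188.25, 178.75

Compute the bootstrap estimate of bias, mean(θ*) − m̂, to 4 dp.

bias = −4.4050

mean(θ*) = (209.52 + 194.34 + 206.65 + 189.16 + 197.78 + 192.22 + 220.24 + 186.14 + 188.25 + 178.75) / 10 = 196.30500
bias = 196.30500 − 200.71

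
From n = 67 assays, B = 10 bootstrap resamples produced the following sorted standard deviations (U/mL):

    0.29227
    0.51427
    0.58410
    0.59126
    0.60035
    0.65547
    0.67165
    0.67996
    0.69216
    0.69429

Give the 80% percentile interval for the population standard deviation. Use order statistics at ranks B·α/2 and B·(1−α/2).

α = 0.20; lower rank = 10 × 0.100 = 1; upper rank = 10 × 0.900 = 9.
The 1st smallest replicate is 0.29227; the 9th is 0.69216.

(0.29227, 0.69216)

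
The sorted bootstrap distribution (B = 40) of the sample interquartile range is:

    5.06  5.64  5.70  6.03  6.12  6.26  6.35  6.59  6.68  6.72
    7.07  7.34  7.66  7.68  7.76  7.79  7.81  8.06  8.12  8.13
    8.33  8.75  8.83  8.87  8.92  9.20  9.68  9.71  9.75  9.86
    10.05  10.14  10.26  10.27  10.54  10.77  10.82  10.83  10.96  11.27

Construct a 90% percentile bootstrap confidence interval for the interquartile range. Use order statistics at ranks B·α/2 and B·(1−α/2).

(5.64, 10.83)

α = 0.10; lower rank = 40 × 0.050 = 2; upper rank = 40 × 0.950 = 38.
The 2nd smallest replicate is 5.64; the 38th is 10.83.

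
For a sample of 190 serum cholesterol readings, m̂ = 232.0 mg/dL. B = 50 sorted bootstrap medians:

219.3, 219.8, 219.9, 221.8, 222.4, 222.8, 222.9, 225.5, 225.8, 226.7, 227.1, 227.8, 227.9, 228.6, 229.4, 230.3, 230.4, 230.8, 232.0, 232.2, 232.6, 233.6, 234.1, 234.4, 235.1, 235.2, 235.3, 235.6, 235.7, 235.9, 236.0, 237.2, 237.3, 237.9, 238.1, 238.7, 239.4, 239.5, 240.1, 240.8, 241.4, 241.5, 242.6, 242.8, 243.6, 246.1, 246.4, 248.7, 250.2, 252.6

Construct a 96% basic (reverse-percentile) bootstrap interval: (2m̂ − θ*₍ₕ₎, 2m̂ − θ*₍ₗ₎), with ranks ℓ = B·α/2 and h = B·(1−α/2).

(213.8, 244.7)

Percentile endpoints at ranks 1 and 49: θ*₍1₎ = 219.3, θ*₍49₎ = 250.2.
Basic interval reflects these around m̂:
  lower = 2 × 232.0 − 250.2 = 213.8
  upper = 2 × 232.0 − 219.3 = 244.7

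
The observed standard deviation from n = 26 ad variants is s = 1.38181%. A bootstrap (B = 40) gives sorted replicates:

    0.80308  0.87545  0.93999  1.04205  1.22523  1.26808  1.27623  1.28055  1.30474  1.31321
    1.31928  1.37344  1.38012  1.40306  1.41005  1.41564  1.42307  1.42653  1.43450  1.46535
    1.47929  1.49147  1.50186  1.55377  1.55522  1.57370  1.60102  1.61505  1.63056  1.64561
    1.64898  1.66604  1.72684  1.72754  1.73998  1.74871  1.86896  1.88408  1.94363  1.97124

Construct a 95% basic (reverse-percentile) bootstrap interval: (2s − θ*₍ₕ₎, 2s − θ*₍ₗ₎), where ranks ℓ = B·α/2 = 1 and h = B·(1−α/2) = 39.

(0.81999, 1.96054)

Percentile endpoints at ranks 1 and 39: θ*₍1₎ = 0.80308, θ*₍39₎ = 1.94363.
Basic interval reflects these around s:
  lower = 2 × 1.38181 − 1.94363 = 0.81999
  upper = 2 × 1.38181 − 0.80308 = 1.96054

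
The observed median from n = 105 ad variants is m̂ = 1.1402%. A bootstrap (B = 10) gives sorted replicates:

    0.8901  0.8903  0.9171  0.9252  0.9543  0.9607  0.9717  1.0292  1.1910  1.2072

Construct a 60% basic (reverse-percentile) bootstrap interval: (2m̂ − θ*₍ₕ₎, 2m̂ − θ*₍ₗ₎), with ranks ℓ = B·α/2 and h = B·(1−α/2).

(1.2512, 1.3901)

Percentile endpoints at ranks 2 and 8: θ*₍2₎ = 0.8903, θ*₍8₎ = 1.0292.
Basic interval reflects these around m̂:
  lower = 2 × 1.1402 − 1.0292 = 1.2512
  upper = 2 × 1.1402 − 0.8903 = 1.3901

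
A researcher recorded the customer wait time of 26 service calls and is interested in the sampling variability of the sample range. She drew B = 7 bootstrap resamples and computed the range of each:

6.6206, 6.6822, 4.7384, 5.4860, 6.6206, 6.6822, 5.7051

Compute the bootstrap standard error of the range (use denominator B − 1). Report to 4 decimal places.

Bootstrap SE is the standard deviation of the 7 replicate ranges.
Mean of replicates: (6.6206 + 6.6822 + 4.7384 + 5.4860 + 6.6206 + 6.6822 + 5.7051) / 7 = 42.53510 / 7 = 6.07644
Sum of squared deviations: (+0.54416)² + (+0.60576)² + (−1.33804)² + (−0.59044)² + (+0.54416)² + (+0.60576)² + (−0.37134)² = 3.60297
Variance = 3.60297 / 6 = 0.60050
SE* = √0.60050

SE* = 0.7749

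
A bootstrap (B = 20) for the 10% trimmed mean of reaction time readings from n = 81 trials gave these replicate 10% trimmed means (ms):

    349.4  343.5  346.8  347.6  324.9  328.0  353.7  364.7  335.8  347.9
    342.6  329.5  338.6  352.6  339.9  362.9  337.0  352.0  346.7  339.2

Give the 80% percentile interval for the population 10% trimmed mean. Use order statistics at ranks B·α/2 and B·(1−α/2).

Sorted replicates: 324.9, 328.0, 329.5, 335.8, 337.0, 338.6, 339.2, 339.9, 342.6, 343.5, 346.7, 346.8, 347.6, 347.9, 349.4, 352.0, 352.6, 353.7, 362.9, 364.7
α = 0.20; lower rank = 20 × 0.100 = 2; upper rank = 20 × 0.900 = 18.
The 2nd smallest replicate is 328.0; the 18th is 353.7.

(328.0, 353.7)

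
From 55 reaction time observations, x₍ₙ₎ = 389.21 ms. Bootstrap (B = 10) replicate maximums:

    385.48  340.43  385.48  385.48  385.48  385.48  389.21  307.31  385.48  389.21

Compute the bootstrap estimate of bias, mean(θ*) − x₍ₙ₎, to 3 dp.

bias = −15.306

mean(θ*) = (385.48 + 340.43 + 385.48 + 385.48 + 385.48 + 385.48 + 389.21 + 307.31 + 385.48 + 389.21) / 10 = 373.9040
bias = 373.9040 − 389.21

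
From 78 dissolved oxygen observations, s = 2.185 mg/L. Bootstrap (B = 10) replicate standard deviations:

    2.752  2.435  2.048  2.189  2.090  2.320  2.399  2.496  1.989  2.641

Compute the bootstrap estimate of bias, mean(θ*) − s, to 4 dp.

bias = +0.1509

mean(θ*) = (2.752 + 2.435 + 2.048 + 2.189 + 2.090 + 2.320 + 2.399 + 2.496 + 1.989 + 2.641) / 10 = 2.33590
bias = 2.33590 − 2.185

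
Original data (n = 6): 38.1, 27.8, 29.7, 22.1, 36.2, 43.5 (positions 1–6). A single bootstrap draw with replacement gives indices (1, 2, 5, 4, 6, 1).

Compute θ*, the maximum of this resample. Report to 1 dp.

Resample values: 38.1, 27.8, 36.2, 22.1, 43.5, 38.1.
Maximum = 43.5

θ* = 43.5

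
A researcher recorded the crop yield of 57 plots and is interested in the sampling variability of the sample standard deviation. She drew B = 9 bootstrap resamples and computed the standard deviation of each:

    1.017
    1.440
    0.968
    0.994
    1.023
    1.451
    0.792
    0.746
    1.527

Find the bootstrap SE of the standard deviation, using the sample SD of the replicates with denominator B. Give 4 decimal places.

SE* = 0.2754

Bootstrap SE is the standard deviation of the 9 replicate standard deviations.
Mean of replicates: (1.017 + 1.440 + 0.968 + 0.994 + 1.023 + 1.451 + 0.792 + 0.746 + 1.527) / 9 = 9.95800 / 9 = 1.10644
Sum of squared deviations: (−0.08944)² + (+0.33356)² + (−0.13844)² + (−0.11244)² + (−0.08344)² + (+0.34456)² + (−0.31444)² + (−0.36044)² + (+0.42056)² = 0.68241
Variance = 0.68241 / 9 = 0.07582
SE* = √0.07582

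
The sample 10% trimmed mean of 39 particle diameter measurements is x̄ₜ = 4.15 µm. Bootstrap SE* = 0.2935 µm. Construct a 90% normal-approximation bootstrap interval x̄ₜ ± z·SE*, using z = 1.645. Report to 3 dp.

(3.667, 4.633)

Margin = 1.645 × 0.2935 = 0.4828
Interval: 4.15 ± 0.4828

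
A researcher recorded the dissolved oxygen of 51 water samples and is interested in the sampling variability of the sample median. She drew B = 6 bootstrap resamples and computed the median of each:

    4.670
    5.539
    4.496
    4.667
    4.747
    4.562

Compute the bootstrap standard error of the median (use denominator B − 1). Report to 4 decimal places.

Bootstrap SE is the standard deviation of the 6 replicate medians.
Mean of replicates: (4.670 + 5.539 + 4.496 + 4.667 + 4.747 + 4.562) / 6 = 28.68100 / 6 = 4.78017
Sum of squared deviations: (−0.11017)² + (+0.75883)² + (−0.28417)² + (−0.11317)² + (−0.03317)² + (−0.21817)² = 0.73022
Variance = 0.73022 / 5 = 0.14604
SE* = √0.14604

SE* = 0.3822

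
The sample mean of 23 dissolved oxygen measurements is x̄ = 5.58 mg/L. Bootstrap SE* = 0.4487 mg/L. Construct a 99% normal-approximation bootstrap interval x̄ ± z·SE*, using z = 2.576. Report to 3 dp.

Margin = 2.576 × 0.4487 = 1.1559
Interval: 5.58 ± 1.1559

(4.424, 6.736)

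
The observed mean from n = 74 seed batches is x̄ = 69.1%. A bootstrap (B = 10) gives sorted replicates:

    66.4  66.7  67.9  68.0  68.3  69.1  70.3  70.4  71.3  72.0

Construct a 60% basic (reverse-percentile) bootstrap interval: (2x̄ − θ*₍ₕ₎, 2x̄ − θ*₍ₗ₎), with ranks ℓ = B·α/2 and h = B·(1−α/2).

Percentile endpoints at ranks 2 and 8: θ*₍2₎ = 66.7, θ*₍8₎ = 70.4.
Basic interval reflects these around x̄:
  lower = 2 × 69.1 − 70.4 = 67.8
  upper = 2 × 69.1 − 66.7 = 71.5

(67.8, 71.5)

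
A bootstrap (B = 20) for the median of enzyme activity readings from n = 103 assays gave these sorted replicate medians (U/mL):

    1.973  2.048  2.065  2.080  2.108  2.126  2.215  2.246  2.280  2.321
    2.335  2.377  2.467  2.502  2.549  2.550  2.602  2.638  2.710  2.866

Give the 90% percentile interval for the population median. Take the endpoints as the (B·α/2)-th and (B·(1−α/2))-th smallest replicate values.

(1.973, 2.710)

α = 0.10; lower rank = 20 × 0.050 = 1; upper rank = 20 × 0.950 = 19.
The 1st smallest replicate is 1.973; the 19th is 2.710.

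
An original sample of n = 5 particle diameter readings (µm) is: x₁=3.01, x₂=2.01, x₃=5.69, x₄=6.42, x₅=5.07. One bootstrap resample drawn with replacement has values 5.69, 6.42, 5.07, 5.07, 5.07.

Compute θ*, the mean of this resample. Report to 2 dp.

Mean = (5.69 + 6.42 + 5.07 + 5.07 + 5.07) / 5 = 27.320 / 5 = 5.46

θ* = 5.46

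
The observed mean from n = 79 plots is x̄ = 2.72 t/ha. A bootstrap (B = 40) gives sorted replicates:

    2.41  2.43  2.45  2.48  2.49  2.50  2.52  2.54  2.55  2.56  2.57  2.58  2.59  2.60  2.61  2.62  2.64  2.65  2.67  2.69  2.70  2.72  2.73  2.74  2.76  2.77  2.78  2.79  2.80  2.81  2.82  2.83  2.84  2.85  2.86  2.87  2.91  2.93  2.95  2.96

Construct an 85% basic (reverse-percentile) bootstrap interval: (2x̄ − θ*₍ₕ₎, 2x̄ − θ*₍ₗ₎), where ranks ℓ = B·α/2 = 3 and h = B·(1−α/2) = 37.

Percentile endpoints at ranks 3 and 37: θ*₍3₎ = 2.45, θ*₍37₎ = 2.91.
Basic interval reflects these around x̄:
  lower = 2 × 2.72 − 2.91 = 2.53
  upper = 2 × 2.72 − 2.45 = 2.99

(2.53, 2.99)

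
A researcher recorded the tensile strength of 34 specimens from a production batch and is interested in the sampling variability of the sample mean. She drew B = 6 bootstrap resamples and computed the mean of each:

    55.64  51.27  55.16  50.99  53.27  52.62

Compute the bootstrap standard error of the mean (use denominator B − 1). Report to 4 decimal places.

SE* = 1.9357

Bootstrap SE is the standard deviation of the 6 replicate means.
Mean of replicates: (55.64 + 51.27 + 55.16 + 50.99 + 53.27 + 52.62) / 6 = 318.95000 / 6 = 53.15833
Sum of squared deviations: (+2.48167)² + (−1.88833)² + (+2.00167)² + (−2.16833)² + (+0.11167)² + (−0.53833)² = 18.73508
Variance = 18.73508 / 5 = 3.74702
SE* = √3.74702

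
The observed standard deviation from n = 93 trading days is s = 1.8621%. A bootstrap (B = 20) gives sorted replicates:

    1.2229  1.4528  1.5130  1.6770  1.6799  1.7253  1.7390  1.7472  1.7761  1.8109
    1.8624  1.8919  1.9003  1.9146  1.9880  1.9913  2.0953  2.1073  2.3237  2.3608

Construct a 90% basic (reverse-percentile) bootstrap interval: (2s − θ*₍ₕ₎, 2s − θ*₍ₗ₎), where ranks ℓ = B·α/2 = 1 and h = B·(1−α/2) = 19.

Percentile endpoints at ranks 1 and 19: θ*₍1₎ = 1.2229, θ*₍19₎ = 2.3237.
Basic interval reflects these around s:
  lower = 2 × 1.8621 − 2.3237 = 1.4005
  upper = 2 × 1.8621 − 1.2229 = 2.5013

(1.4005, 2.5013)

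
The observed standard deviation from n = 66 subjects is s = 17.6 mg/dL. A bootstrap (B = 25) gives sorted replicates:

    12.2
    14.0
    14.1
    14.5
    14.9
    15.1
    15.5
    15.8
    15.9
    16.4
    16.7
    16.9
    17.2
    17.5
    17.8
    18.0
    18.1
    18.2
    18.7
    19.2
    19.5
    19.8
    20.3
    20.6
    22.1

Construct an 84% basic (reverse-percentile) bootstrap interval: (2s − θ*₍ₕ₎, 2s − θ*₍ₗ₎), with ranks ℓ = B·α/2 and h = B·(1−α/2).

(14.9, 21.2)

Percentile endpoints at ranks 2 and 23: θ*₍2₎ = 14.0, θ*₍23₎ = 20.3.
Basic interval reflects these around s:
  lower = 2 × 17.6 − 20.3 = 14.9
  upper = 2 × 17.6 − 14.0 = 21.2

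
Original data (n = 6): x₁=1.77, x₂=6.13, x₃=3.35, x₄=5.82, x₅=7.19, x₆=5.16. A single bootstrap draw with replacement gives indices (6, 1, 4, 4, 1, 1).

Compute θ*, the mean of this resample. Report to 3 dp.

θ* = 3.685

Resample values: 5.16, 1.77, 5.82, 5.82, 1.77, 1.77.
Mean = (5.16 + 1.77 + 5.82 + 5.82 + 1.77 + 1.77) / 6 = 22.110 / 6 = 3.685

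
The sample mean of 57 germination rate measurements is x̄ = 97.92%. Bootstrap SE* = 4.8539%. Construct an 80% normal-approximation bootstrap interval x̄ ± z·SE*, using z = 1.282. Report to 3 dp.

Margin = 1.282 × 4.8539 = 6.2227
Interval: 97.92 ± 6.2227

(91.697, 104.143)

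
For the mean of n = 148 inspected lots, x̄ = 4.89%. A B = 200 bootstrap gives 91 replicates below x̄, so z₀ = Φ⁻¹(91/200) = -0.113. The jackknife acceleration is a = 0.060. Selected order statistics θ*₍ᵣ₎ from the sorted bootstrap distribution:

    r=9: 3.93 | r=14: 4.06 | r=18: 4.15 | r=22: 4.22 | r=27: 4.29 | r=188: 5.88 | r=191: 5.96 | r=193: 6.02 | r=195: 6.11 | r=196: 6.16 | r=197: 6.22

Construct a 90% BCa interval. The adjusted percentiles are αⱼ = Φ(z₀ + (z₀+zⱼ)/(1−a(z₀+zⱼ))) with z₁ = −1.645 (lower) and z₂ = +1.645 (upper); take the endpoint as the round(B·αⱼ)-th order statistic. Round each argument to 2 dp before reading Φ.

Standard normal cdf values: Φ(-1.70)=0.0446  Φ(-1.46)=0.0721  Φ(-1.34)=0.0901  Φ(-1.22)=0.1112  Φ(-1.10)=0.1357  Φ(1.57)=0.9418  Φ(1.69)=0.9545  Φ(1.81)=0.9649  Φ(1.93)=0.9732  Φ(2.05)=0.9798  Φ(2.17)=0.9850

Lower: z₀ + z₁ = -0.113 + (-1.645) = -1.758; 1 − a(z₀+z₁) = 1 − (0.060)(-1.758) = 1.1055; argument = -0.113 + (-1.758)/1.1055 = -1.7033 → -1.70.
α₁ = Φ(-1.70) = 0.0446; rank = round(200 × 0.0446) = 9; θ*₍9₎ = 3.93.
Upper: z₀ + z₂ = 1.532; 1 − a(z₀+z₂) = 0.9081; argument = 1.5741 → 1.57; α₂ = 0.9418; rank = 188; θ*₍188₎ = 5.88.

(3.93, 5.88)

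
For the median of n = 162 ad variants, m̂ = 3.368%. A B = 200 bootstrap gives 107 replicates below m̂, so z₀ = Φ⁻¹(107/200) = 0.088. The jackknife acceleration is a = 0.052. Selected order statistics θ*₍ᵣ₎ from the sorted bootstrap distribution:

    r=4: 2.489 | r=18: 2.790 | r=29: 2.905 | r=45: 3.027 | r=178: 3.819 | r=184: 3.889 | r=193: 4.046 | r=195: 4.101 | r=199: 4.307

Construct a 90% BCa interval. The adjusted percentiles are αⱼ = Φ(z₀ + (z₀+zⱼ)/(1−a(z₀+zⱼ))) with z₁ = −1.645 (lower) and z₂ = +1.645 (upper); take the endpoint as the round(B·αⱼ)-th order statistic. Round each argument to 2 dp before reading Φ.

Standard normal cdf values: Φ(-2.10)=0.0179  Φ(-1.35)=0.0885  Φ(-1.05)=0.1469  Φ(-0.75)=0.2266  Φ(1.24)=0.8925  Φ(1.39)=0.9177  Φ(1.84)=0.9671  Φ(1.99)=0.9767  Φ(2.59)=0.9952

Lower: z₀ + z₁ = 0.088 + (-1.645) = -1.557; 1 − a(z₀+z₁) = 1 − (0.052)(-1.557) = 1.0810; argument = 0.088 + (-1.557)/1.0810 = -1.3524 → -1.35.
α₁ = Φ(-1.35) = 0.0885; rank = round(200 × 0.0885) = 18; θ*₍18₎ = 2.790.
Upper: z₀ + z₂ = 1.733; 1 − a(z₀+z₂) = 0.9099; argument = 1.9926 → 1.99; α₂ = 0.9767; rank = 195; θ*₍195₎ = 4.101.

(2.790, 4.101)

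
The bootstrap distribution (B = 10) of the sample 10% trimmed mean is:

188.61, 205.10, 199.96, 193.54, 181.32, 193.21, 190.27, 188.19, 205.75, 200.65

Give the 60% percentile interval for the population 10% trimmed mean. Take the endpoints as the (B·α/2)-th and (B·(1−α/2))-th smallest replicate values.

(188.19, 200.65)

Sorted replicates: 181.32, 188.19, 188.61, 190.27, 193.21, 193.54, 199.96, 200.65, 205.10, 205.75
α = 0.40; lower rank = 10 × 0.200 = 2; upper rank = 10 × 0.800 = 8.
The 2nd smallest replicate is 188.19; the 8th is 200.65.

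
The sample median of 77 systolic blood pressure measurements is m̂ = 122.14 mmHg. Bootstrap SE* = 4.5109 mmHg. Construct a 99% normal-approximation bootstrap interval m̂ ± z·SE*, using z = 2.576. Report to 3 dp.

(110.520, 133.760)

Margin = 2.576 × 4.5109 = 11.6201
Interval: 122.14 ± 11.6201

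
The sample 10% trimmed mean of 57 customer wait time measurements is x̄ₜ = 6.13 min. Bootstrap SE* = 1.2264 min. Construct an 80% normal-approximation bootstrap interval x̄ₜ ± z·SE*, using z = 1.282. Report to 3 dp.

Margin = 1.282 × 1.2264 = 1.5722
Interval: 6.13 ± 1.5722

(4.558, 7.702)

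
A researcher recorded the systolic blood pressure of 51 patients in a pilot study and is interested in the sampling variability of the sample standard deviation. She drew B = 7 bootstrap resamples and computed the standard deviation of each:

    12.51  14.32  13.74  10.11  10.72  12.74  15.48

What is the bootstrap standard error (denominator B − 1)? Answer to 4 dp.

Bootstrap SE is the standard deviation of the 7 replicate standard deviations.
Mean of replicates: (12.51 + 14.32 + 13.74 + 10.11 + 10.72 + 12.74 + 15.48) / 7 = 89.62000 / 7 = 12.80286
Sum of squared deviations: (−0.29286)² + (+1.51714)² + (+0.93714)² + (−2.69286)² + (−2.08286)² + (−0.06286)² + (+2.67714)² = 22.02654
Variance = 22.02654 / 6 = 3.67109
SE* = √3.67109

SE* = 1.9160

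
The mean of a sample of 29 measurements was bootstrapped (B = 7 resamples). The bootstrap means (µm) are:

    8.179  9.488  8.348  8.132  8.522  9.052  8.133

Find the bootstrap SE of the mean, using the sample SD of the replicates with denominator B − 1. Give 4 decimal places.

SE* = 0.5259

Bootstrap SE is the standard deviation of the 7 replicate means.
Mean of replicates: (8.179 + 9.488 + 8.348 + 8.132 + 8.522 + 9.052 + 8.133) / 7 = 59.85400 / 7 = 8.55057
Sum of squared deviations: (−0.37157)² + (+0.93743)² + (−0.20257)² + (−0.41857)² + (−0.02857)² + (+0.50143)² + (−0.41757)² = 1.65969
Variance = 1.65969 / 6 = 0.27661
SE* = √0.27661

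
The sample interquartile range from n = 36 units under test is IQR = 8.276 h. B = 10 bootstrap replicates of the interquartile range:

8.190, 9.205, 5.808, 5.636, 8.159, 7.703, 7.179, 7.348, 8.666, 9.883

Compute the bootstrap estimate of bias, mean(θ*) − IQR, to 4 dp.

mean(θ*) = (8.190 + 9.205 + 5.808 + 5.636 + 8.159 + 7.703 + 7.179 + 7.348 + 8.666 + 9.883) / 10 = 7.77770
bias = 7.77770 − 8.276

bias = −0.4983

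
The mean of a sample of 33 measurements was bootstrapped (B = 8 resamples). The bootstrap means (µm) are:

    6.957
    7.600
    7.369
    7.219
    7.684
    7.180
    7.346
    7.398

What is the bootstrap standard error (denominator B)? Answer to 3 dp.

Bootstrap SE is the standard deviation of the 8 replicate means.
Mean of replicates: (6.957 + 7.600 + 7.369 + 7.219 + 7.684 + 7.180 + 7.346 + 7.398) / 8 = 58.7530 / 8 = 7.3441
Sum of squared deviations: (−0.3871)² + (+0.2559)² + (+0.0249)² + (−0.1251)² + (+0.3399)² + (−0.1641)² + (+0.0019)² + (+0.0539)² = 0.3770
Variance = 0.3770 / 8 = 0.0471
SE* = √0.0471

SE* = 0.217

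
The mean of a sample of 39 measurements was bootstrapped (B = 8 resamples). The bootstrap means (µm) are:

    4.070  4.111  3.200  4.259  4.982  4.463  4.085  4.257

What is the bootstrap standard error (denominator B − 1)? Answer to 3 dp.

SE* = 0.496

Bootstrap SE is the standard deviation of the 8 replicate means.
Mean of replicates: (4.070 + 4.111 + 3.200 + 4.259 + 4.982 + 4.463 + 4.085 + 4.257) / 8 = 33.4270 / 8 = 4.1784
Sum of squared deviations: (−0.1084)² + (−0.0674)² + (−0.9784)² + (+0.0806)² + (+0.8036)² + (+0.2846)² + (−0.0934)² + (+0.0786)² = 1.7217
Variance = 1.7217 / 7 = 0.2460
SE* = √0.2460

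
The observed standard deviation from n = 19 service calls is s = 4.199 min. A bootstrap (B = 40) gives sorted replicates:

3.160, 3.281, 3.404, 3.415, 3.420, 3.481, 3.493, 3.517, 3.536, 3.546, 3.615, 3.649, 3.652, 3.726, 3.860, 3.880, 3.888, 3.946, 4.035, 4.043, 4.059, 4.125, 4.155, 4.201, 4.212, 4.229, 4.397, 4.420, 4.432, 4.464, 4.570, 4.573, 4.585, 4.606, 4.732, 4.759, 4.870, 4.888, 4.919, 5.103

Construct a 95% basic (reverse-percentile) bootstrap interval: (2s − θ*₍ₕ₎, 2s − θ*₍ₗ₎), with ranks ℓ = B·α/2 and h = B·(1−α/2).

(3.479, 5.238)

Percentile endpoints at ranks 1 and 39: θ*₍1₎ = 3.160, θ*₍39₎ = 4.919.
Basic interval reflects these around s:
  lower = 2 × 4.199 − 4.919 = 3.479
  upper = 2 × 4.199 − 3.160 = 5.238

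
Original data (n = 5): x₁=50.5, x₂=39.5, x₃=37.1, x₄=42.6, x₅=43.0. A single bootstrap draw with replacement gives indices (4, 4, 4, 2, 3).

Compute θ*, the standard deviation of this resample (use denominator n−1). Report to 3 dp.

Resample values: 42.6, 42.6, 42.6, 39.5, 37.1.
Mean = 40.8800; sum of squared deviations = 25.0680
s² = 25.0680 / 4 = 6.2670
s = √6.2670 = 2.503

θ* = 2.503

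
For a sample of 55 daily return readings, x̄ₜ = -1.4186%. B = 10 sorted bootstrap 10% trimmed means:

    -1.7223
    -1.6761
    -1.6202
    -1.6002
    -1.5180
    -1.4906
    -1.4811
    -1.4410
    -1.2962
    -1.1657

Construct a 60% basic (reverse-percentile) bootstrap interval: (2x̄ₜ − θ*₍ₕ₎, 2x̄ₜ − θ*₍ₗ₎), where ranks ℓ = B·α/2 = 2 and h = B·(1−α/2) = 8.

(-1.3962, -1.1611)

Percentile endpoints at ranks 2 and 8: θ*₍2₎ = -1.6761, θ*₍8₎ = -1.4410.
Basic interval reflects these around x̄ₜ:
  lower = 2 × -1.4186 − -1.4410 = -1.3962
  upper = 2 × -1.4186 − -1.6761 = -1.1611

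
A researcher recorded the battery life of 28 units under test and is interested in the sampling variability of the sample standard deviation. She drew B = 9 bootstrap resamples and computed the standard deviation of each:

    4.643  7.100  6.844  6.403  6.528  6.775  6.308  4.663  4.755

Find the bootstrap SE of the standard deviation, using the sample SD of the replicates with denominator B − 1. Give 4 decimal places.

Bootstrap SE is the standard deviation of the 9 replicate standard deviations.
Mean of replicates: (4.643 + 7.100 + 6.844 + 6.403 + 6.528 + 6.775 + 6.308 + 4.663 + 4.755) / 9 = 54.01900 / 9 = 6.00211
Sum of squared deviations: (−1.35911)² + (+1.09789)² + (+0.84189)² + (+0.40089)² + (+0.52589)² + (+0.77289)² + (+0.30589)² + (−1.33911)² + (−1.24711)² = 8.23802
Variance = 8.23802 / 8 = 1.02975
SE* = √1.02975

SE* = 1.0148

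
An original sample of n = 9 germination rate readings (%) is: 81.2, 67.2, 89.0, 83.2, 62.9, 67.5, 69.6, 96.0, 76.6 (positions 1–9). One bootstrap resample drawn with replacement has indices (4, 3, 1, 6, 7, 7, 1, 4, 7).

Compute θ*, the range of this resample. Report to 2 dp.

θ* = 21.50

Resample values: 83.2, 89.0, 81.2, 67.5, 69.6, 69.6, 81.2, 83.2, 69.6.
Range = 89.0 − 67.5 = 21.50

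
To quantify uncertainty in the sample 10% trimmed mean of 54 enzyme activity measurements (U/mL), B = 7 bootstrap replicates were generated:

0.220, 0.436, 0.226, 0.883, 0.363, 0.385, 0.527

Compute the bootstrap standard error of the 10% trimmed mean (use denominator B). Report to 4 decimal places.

Bootstrap SE is the standard deviation of the 7 replicate 10% trimmed means.
Mean of replicates: (0.220 + 0.436 + 0.226 + 0.883 + 0.363 + 0.385 + 0.527) / 7 = 3.04000 / 7 = 0.43429
Sum of squared deviations: (−0.21429)² + (+0.00171)² + (−0.20829)² + (+0.44871)² + (−0.07129)² + (−0.04929)² + (+0.09271)² = 0.30676
Variance = 0.30676 / 7 = 0.04382
SE* = √0.04382

SE* = 0.2093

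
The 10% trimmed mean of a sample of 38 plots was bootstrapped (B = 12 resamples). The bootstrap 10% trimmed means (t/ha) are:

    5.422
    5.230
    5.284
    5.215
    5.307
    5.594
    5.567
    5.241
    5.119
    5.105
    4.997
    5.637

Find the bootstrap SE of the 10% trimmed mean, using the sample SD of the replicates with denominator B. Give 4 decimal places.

SE* = 0.1965

Bootstrap SE is the standard deviation of the 12 replicate 10% trimmed means.
Mean of replicates: (5.422 + 5.230 + 5.284 + 5.215 + 5.307 + 5.594 + 5.567 + 5.241 + 5.119 + 5.105 + 4.997 + 5.637) / 12 = 63.71800 / 12 = 5.30983
Sum of squared deviations: (+0.11217)² + (−0.07983)² + (−0.02583)² + (−0.09483)² + (−0.00283)² + (+0.28417)² + (+0.25717)² + (−0.06883)² + (−0.19083)² + (−0.20483)² + (−0.31283)² + (+0.32717)² = 0.46352
Variance = 0.46352 / 12 = 0.03863
SE* = √0.03863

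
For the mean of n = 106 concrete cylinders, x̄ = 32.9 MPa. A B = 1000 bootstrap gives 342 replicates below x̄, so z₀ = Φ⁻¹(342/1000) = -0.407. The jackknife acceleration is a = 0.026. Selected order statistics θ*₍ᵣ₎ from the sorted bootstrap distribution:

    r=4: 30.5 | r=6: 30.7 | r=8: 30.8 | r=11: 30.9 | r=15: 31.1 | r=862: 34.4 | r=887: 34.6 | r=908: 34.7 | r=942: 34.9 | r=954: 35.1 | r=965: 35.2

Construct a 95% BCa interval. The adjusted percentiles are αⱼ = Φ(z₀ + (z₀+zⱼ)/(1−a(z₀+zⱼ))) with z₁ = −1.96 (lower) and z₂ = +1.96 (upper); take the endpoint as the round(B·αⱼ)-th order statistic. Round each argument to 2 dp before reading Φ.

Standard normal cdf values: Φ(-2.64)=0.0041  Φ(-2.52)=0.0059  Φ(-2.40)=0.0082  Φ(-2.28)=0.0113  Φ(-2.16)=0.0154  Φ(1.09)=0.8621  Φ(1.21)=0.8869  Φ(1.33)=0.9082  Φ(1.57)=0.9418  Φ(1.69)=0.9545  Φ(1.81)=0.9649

Lower: z₀ + z₁ = -0.407 + (-1.960) = -2.367; 1 − a(z₀+z₁) = 1 − (0.026)(-2.367) = 1.0615; argument = -0.407 + (-2.367)/1.0615 = -2.6368 → -2.64.
α₁ = Φ(-2.64) = 0.0041; rank = round(1000 × 0.0041) = 4; θ*₍4₎ = 30.5.
Upper: z₀ + z₂ = 1.553; 1 − a(z₀+z₂) = 0.9596; argument = 1.2113 → 1.21; α₂ = 0.8869; rank = 887; θ*₍887₎ = 34.6.

(30.5, 34.6)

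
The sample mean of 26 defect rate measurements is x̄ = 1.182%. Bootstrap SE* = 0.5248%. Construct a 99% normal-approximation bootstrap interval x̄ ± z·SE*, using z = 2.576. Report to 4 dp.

(-0.1699, 2.5339)

Margin = 2.576 × 0.5248 = 1.35188
Interval: 1.182 ± 1.35188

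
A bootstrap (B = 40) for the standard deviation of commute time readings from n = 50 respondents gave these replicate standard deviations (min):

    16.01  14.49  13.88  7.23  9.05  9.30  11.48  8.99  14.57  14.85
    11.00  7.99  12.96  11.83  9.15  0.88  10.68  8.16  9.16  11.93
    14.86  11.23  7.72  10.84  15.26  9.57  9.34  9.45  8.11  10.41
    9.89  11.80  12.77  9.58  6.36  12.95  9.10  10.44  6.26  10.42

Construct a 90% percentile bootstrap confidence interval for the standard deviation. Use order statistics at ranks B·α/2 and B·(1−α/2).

(6.26, 14.86)

Sorted replicates: 0.88, 6.26, 6.36, 7.23, 7.72, 7.99, 8.11, 8.16, 8.99, 9.05, 9.10, 9.15, 9.16, 9.30, 9.34, 9.45, 9.57, 9.58, 9.89, 10.41, 10.42, 10.44, 10.68, 10.84, 11.00, 11.23, 11.48, 11.80, 11.83, 11.93, 12.77, 12.95, 12.96, 13.88, 14.49, 14.57, 14.85, 14.86, 15.26, 16.01
α = 0.10; lower rank = 40 × 0.050 = 2; upper rank = 40 × 0.950 = 38.
The 2nd smallest replicate is 6.26; the 38th is 14.86.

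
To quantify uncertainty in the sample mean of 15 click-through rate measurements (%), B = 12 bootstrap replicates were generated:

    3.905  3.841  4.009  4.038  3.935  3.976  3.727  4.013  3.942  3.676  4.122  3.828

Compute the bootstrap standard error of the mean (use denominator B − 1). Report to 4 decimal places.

SE* = 0.1303

Bootstrap SE is the standard deviation of the 12 replicate means.
Mean of replicates: (3.905 + 3.841 + 4.009 + 4.038 + 3.935 + 3.976 + 3.727 + 4.013 + 3.942 + 3.676 + 4.122 + 3.828) / 12 = 47.01200 / 12 = 3.91767
Sum of squared deviations: (−0.01267)² + (−0.07667)² + (+0.09133)² + (+0.12033)² + (+0.01733)² + (+0.05833)² + (−0.19067)² + (+0.09533)² + (+0.02433)² + (−0.24167)² + (+0.20433)² + (−0.08967)² = 0.18679
Variance = 0.18679 / 11 = 0.01698
SE* = √0.01698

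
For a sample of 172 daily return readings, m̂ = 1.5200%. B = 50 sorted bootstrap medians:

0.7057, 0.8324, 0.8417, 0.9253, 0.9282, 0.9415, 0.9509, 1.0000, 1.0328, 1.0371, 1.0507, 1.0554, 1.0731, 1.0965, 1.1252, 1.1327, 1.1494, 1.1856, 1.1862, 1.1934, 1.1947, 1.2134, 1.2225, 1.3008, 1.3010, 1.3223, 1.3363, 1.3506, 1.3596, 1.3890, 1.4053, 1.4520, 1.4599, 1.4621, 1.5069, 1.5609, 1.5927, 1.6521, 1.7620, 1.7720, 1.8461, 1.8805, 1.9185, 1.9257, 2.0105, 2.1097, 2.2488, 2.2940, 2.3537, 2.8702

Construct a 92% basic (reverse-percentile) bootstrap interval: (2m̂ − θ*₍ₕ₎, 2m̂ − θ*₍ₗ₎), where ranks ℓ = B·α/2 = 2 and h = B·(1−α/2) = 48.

Percentile endpoints at ranks 2 and 48: θ*₍2₎ = 0.8324, θ*₍48₎ = 2.2940.
Basic interval reflects these around m̂:
  lower = 2 × 1.5200 − 2.2940 = 0.7460
  upper = 2 × 1.5200 − 0.8324 = 2.2076

(0.7460, 2.2076)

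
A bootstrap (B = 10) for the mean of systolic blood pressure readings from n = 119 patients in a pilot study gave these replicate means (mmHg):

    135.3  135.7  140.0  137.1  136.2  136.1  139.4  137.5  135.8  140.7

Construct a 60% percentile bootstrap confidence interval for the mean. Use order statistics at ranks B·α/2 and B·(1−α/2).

(135.7, 139.4)

Sorted replicates: 135.3, 135.7, 135.8, 136.1, 136.2, 137.1, 137.5, 139.4, 140.0, 140.7
α = 0.40; lower rank = 10 × 0.200 = 2; upper rank = 10 × 0.800 = 8.
The 2nd smallest replicate is 135.7; the 8th is 139.4.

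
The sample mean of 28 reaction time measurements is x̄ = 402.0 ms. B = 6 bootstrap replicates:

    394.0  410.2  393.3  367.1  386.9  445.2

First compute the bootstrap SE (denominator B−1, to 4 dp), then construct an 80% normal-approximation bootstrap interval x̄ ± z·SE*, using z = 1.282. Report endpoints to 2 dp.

Mean of replicates = 399.4500; sum of squared deviations = 3480.1750; SE* = √(3480.1750/5) = 26.3825
Margin = 1.282 × 26.3825 = 33.822
Interval: 402.0 ± 33.822

(368.18, 435.82)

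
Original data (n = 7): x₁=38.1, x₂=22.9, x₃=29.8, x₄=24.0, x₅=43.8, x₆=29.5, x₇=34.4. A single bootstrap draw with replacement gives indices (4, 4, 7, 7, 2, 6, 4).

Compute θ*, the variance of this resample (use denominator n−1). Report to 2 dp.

θ* = 26.18

Resample values: 24.0, 24.0, 34.4, 34.4, 22.9, 29.5, 24.0.
Mean = 27.6000; sum of squared deviations = 157.0600
s² = 157.0600 / 6 = 26.1767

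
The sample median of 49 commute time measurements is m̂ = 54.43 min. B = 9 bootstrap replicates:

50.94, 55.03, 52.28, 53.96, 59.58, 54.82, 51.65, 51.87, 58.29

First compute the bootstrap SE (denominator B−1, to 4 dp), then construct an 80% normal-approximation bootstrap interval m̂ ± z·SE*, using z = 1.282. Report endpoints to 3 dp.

Mean of replicates = 54.2689; sum of squared deviations = 73.0061; SE* = √(73.0061/8) = 3.0209
Margin = 1.282 × 3.0209 = 3.8728
Interval: 54.43 ± 3.8728

(50.557, 58.303)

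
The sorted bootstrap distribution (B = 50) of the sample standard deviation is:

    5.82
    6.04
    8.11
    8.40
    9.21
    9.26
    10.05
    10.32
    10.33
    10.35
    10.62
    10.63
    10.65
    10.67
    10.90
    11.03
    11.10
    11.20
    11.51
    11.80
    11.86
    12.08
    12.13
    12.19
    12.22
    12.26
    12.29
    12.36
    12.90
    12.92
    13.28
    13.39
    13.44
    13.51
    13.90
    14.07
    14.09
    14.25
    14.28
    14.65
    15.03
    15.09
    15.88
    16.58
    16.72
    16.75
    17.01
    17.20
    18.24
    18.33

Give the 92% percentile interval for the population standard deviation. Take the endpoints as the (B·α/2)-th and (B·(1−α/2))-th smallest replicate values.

α = 0.08; lower rank = 50 × 0.040 = 2; upper rank = 50 × 0.960 = 48.
The 2nd smallest replicate is 6.04; the 48th is 17.20.

(6.04, 17.20)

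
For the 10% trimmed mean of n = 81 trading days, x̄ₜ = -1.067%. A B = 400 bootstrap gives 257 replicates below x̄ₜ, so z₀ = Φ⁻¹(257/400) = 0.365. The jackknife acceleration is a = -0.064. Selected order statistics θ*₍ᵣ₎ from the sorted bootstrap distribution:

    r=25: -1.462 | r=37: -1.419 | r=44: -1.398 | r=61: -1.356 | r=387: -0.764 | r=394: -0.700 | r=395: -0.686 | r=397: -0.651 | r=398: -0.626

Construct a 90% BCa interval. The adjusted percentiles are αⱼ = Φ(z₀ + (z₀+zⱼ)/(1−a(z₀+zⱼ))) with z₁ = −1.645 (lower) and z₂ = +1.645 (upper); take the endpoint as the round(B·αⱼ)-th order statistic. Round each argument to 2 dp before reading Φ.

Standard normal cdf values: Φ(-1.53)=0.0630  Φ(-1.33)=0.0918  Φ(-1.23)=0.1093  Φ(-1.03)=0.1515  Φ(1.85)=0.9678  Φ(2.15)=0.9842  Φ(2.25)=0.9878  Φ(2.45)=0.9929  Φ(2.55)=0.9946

(-1.356, -0.700)

Lower: z₀ + z₁ = 0.365 + (-1.645) = -1.280; 1 − a(z₀+z₁) = 1 − (-0.064)(-1.280) = 0.9181; argument = 0.365 + (-1.280)/0.9181 = -1.0292 → -1.03.
α₁ = Φ(-1.03) = 0.1515; rank = round(400 × 0.1515) = 61; θ*₍61₎ = -1.356.
Upper: z₀ + z₂ = 2.010; 1 − a(z₀+z₂) = 1.1286; argument = 2.1459 → 2.15; α₂ = 0.9842; rank = 394; θ*₍394₎ = -0.700.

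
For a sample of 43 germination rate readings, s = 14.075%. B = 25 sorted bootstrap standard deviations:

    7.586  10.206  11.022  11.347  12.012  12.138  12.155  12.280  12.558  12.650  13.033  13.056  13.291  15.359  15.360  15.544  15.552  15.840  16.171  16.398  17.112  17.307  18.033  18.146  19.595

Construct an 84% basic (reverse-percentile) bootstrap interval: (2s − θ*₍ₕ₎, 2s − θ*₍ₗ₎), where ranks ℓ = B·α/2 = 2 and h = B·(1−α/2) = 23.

(10.117, 17.944)

Percentile endpoints at ranks 2 and 23: θ*₍2₎ = 10.206, θ*₍23₎ = 18.033.
Basic interval reflects these around s:
  lower = 2 × 14.075 − 18.033 = 10.117
  upper = 2 × 14.075 − 10.206 = 17.944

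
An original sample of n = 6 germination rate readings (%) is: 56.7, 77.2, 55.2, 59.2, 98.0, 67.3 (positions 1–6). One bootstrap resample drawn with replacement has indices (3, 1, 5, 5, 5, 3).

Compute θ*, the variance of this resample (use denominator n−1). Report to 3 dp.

θ* = 537.087

Resample values: 55.2, 56.7, 98.0, 98.0, 98.0, 55.2.
Mean = 76.8500; sum of squared deviations = 2685.4350
s² = 2685.4350 / 5 = 537.0870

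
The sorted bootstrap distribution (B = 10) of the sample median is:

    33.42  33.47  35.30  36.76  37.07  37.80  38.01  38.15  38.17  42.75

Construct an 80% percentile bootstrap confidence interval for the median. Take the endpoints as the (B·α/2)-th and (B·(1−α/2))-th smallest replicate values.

(33.42, 38.17)

α = 0.20; lower rank = 10 × 0.100 = 1; upper rank = 10 × 0.900 = 9.
The 1st smallest replicate is 33.42; the 9th is 38.17.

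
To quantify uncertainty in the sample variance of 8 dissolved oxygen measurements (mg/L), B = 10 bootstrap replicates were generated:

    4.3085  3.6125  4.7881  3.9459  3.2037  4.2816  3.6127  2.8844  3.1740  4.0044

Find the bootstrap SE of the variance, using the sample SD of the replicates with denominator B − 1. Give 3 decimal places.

SE* = 0.595

Bootstrap SE is the standard deviation of the 10 replicate variances.
Mean of replicates: (4.3085 + 3.6125 + 4.7881 + 3.9459 + 3.2037 + 4.2816 + 3.6127 + 2.8844 + 3.1740 + 4.0044) / 10 = 37.81580 / 10 = 3.78158
Sum of squared deviations: (+0.52692)² + (−0.16908)² + (+1.00652)² + (+0.16432)² + (−0.57788)² + (+0.50002)² + (−0.16888)² + (−0.89718)² + (−0.60758)² + (+0.22282)² = 3.18254
Variance = 3.18254 / 9 = 0.35362
SE* = √0.35362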